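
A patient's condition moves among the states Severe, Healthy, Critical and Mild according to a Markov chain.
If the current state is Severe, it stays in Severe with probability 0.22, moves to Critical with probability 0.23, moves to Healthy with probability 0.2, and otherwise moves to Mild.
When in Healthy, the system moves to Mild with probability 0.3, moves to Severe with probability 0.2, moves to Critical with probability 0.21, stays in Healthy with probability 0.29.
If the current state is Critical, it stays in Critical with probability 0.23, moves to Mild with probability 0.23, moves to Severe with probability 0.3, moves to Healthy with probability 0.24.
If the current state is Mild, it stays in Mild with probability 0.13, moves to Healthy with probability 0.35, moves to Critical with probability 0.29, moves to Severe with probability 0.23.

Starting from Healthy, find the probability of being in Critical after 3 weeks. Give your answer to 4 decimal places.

Propagate the distribution vector 3 weeks from Healthy.
After 0 weeks: (0.0000, 1.0000, 0.0000, 0.0000)
After 1 week: (0.2000, 0.2900, 0.2100, 0.3000)
After 2 weeks: (0.2340, 0.2795, 0.2422, 0.2443)
After 3 weeks: (0.2362, 0.2715, 0.2391, 0.2532)
P(in Critical after 3 weeks) = 0.2391

0.2391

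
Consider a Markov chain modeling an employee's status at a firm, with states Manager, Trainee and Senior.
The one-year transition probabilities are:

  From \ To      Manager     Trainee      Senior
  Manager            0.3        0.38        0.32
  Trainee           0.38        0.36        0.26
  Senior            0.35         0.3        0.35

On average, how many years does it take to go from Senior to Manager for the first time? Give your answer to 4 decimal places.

Let t(s) be the expected number of years to first reach Manager from state s, with t(Manager) = 0. Conditioning on the first year:
t(Trainee) = 1 + 0.36·t(Trainee) + 0.26·t(Senior)
t(Senior) = 1 + 0.3·t(Trainee) + 0.35·t(Senior)
Solving: t(Trainee) = 2.6923, t(Senior) = 2.7811.
Expected years from Senior to Manager: 2.7811.

2.7811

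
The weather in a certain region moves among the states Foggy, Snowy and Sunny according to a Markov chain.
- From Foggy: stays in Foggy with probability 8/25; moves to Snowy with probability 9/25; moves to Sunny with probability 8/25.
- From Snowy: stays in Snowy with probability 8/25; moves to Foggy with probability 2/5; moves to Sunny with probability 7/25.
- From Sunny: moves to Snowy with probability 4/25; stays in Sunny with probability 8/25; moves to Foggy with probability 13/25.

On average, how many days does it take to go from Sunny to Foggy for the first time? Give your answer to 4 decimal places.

Let t(s) be the expected number of days to first reach Foggy from state s, with t(Foggy) = 0. Conditioning on the first day:
t(Snowy) = 1 + 0.32·t(Snowy) + 0.28·t(Sunny)
t(Sunny) = 1 + 0.16·t(Snowy) + 0.32·t(Sunny)
Solving: t(Snowy) = 2.2989, t(Sunny) = 2.0115.
Expected days from Sunny to Foggy: 2.0115.

2.0115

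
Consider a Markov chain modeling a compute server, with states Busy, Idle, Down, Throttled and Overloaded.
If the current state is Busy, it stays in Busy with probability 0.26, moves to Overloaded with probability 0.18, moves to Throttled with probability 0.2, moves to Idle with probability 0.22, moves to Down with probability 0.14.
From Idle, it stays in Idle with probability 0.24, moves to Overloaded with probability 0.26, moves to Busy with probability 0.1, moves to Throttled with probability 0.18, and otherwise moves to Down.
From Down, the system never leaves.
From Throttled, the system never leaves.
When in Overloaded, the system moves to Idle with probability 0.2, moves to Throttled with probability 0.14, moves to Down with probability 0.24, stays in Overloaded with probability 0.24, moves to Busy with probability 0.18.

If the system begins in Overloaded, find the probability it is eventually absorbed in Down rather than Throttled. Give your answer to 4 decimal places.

0.5781

Let h(s) be the probability of absorption at Down starting from transient state s. Then h(Down) = 1 and h(Throttled) = 0. By first-step analysis:
h(Busy) = 0.26·h(Busy) + 0.22·h(Idle) + 0.14·1 + 0.2·0 + 0.18·h(Overloaded)
h(Idle) = 0.1·h(Busy) + 0.24·h(Idle) + 0.22·1 + 0.18·0 + 0.26·h(Overloaded)
h(Overloaded) = 0.18·h(Busy) + 0.2·h(Idle) + 0.24·1 + 0.14·0 + 0.24·h(Overloaded)
Solving: h(Busy) = 0.4940, h(Idle) = 0.5522, h(Overloaded) = 0.5781.
Starting from Overloaded, the probability is 0.5781.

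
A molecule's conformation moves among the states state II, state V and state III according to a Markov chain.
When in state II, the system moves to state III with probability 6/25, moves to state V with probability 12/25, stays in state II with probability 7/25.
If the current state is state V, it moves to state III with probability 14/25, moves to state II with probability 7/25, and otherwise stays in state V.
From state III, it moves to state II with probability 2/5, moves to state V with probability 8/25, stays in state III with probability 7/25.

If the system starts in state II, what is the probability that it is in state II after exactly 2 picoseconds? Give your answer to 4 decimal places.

0.3088

Sum over the intermediate state after 1 picosecond:
P = P(state II→state II)·P(state II→state II) + P(state II→state V)·P(state V→state II) + P(state II→state III)·P(state III→state II)
  = 0.28×0.28 + 0.48×0.28 + 0.24×0.4
  = 0.0784 + 0.1344 + 0.0960 = 0.3088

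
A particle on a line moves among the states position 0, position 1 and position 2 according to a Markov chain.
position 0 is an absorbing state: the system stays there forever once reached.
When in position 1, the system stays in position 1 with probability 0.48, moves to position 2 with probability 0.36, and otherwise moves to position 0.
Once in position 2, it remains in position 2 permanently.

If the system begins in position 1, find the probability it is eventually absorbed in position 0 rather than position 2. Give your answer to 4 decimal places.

Let h(s) be the probability of absorption at position 0 starting from transient state s. Then h(position 0) = 1 and h(position 2) = 0. By first-step analysis:
h(position 1) = 0.16·1 + 0.48·h(position 1) + 0.36·0
Solving: h(position 1) = 0.3077.
Starting from position 1, the probability is 0.3077.

0.3077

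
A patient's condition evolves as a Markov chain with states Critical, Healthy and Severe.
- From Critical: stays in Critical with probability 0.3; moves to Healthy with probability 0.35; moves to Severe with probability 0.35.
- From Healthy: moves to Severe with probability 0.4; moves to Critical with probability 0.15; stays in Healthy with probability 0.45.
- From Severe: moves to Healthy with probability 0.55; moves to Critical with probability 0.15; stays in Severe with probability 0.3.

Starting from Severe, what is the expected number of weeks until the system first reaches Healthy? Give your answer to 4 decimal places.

1.9429

Let t(s) be the expected number of weeks to first reach Healthy from state s, with t(Healthy) = 0. Conditioning on the first week:
t(Critical) = 1 + 0.3·t(Critical) + 0.35·t(Severe)
t(Severe) = 1 + 0.15·t(Critical) + 0.3·t(Severe)
Solving: t(Critical) = 2.4000, t(Severe) = 1.9429.
Expected weeks from Severe to Healthy: 1.9429.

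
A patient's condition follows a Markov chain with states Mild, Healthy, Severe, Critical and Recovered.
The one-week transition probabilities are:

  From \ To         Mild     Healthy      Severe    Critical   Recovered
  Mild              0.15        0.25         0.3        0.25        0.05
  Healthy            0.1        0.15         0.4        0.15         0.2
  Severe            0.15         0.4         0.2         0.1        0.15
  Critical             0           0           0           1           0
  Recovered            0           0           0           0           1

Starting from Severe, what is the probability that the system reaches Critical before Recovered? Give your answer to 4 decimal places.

Let h(s) be the probability of absorption at Critical starting from transient state s. Then h(Critical) = 1 and h(Recovered) = 0. By first-step analysis:
h(Mild) = 0.15·h(Mild) + 0.25·h(Healthy) + 0.3·h(Severe) + 0.25·1 + 0.05·0
h(Healthy) = 0.1·h(Mild) + 0.15·h(Healthy) + 0.4·h(Severe) + 0.15·1 + 0.2·0
h(Severe) = 0.15·h(Mild) + 0.4·h(Healthy) + 0.2·h(Severe) + 0.1·1 + 0.15·0
Solving: h(Mild) = 0.5985, h(Healthy) = 0.4688, h(Severe) = 0.4716.
Starting from Severe, the probability is 0.4716.

0.4716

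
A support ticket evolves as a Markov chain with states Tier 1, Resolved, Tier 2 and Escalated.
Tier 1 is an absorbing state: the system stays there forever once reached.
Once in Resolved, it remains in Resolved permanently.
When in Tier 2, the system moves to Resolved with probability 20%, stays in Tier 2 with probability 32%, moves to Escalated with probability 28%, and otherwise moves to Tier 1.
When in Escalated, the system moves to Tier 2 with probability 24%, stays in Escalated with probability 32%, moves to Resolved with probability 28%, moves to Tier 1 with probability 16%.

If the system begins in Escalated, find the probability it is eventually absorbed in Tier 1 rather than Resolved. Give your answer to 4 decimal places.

Let h(s) be the probability of absorption at Tier 1 starting from transient state s. Then h(Tier 1) = 1 and h(Resolved) = 0. By first-step analysis:
h(Tier 2) = 0.2·1 + 0.2·0 + 0.32·h(Tier 2) + 0.28·h(Escalated)
h(Escalated) = 0.16·1 + 0.28·0 + 0.24·h(Tier 2) + 0.32·h(Escalated)
Solving: h(Tier 2) = 0.4575, h(Escalated) = 0.3968.
Starting from Escalated, the probability is 0.3968.

0.3968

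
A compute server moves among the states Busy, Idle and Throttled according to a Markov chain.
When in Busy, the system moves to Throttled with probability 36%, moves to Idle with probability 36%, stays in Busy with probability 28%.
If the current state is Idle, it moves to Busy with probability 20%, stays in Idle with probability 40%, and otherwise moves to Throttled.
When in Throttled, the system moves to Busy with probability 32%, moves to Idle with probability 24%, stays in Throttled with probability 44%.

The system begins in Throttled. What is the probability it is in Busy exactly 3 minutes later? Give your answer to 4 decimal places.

0.2708

Propagate the distribution vector 3 minutes from Throttled.
After 0 minutes: (0.0000, 0.0000, 1.0000)
After 1 minute: (0.3200, 0.2400, 0.4400)
After 2 minutes: (0.2784, 0.3168, 0.4048)
After 3 minutes: (0.2708, 0.3241, 0.4051)
P(in Busy after 3 minutes) = 0.2708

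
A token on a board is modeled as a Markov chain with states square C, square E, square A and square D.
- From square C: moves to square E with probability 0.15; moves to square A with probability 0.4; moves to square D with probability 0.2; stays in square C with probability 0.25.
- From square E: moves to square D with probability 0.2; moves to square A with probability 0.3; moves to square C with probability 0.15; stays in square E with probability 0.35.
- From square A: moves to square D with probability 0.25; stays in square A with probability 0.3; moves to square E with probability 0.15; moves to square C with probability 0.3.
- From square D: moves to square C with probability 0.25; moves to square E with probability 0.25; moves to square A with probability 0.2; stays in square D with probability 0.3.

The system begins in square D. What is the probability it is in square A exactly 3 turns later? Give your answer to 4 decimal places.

Propagate the distribution vector 3 turns from square D.
After 0 turns: (0.0000, 0.0000, 0.0000, 1.0000)
After 1 turn: (0.2500, 0.2500, 0.2000, 0.3000)
After 2 turns: (0.2350, 0.2300, 0.2950, 0.2400)
After 3 turns: (0.2418, 0.2200, 0.2995, 0.2388)
P(in square A after 3 turns) = 0.2995

0.2995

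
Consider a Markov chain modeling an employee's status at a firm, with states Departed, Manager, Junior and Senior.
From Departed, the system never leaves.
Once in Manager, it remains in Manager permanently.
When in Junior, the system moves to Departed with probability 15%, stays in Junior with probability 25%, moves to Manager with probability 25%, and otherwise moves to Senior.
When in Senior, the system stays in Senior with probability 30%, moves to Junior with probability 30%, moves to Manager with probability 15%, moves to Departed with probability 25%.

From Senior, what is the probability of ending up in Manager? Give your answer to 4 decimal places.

0.4464

Let h(s) be the probability of absorption at Manager starting from transient state s. Then h(Manager) = 1 and h(Departed) = 0. By first-step analysis:
h(Junior) = 0.15·0 + 0.25·1 + 0.25·h(Junior) + 0.35·h(Senior)
h(Senior) = 0.25·0 + 0.15·1 + 0.3·h(Junior) + 0.3·h(Senior)
Solving: h(Junior) = 0.5417, h(Senior) = 0.4464.
Starting from Senior, the probability is 0.4464.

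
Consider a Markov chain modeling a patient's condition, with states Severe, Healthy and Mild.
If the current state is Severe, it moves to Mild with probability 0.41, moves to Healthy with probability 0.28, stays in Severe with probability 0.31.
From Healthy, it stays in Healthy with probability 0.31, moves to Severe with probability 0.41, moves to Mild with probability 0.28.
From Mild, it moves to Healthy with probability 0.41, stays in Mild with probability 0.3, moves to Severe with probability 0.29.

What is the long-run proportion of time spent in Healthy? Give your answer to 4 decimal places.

Let the stationary distribution be π with π = πP and π_1 + π_2 + π_3 = 1.
π_1 = 0.31·π_1 + 0.41·π_2 + 0.29·π_3
π_2 = 0.28·π_1 + 0.31·π_2 + 0.41·π_3
Solving with the normalization constraint gives π = (0.3367, 0.3329, 0.3304).
So the stationary probability of Healthy is 0.3329.

0.3329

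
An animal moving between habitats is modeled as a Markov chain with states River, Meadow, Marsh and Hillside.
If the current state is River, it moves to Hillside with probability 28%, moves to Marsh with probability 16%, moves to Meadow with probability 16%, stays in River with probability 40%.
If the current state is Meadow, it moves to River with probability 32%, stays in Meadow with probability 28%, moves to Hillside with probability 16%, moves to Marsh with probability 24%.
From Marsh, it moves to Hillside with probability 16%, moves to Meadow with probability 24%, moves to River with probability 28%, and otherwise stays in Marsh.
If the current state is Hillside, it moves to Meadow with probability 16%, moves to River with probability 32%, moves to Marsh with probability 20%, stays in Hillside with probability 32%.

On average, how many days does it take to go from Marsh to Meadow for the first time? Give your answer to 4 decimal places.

5.1365

Let t(s) be the expected number of days to first reach Meadow from state s, with t(Meadow) = 0. Conditioning on the first day:
t(River) = 1 + 0.4·t(River) + 0.16·t(Marsh) + 0.28·t(Hillside)
t(Marsh) = 1 + 0.28·t(River) + 0.32·t(Marsh) + 0.16·t(Hillside)
t(Hillside) = 1 + 0.32·t(River) + 0.2·t(Marsh) + 0.32·t(Hillside)
Solving: t(River) = 5.6737, t(Marsh) = 5.1365, t(Hillside) = 5.6513.
Expected days from Marsh to Meadow: 5.1365.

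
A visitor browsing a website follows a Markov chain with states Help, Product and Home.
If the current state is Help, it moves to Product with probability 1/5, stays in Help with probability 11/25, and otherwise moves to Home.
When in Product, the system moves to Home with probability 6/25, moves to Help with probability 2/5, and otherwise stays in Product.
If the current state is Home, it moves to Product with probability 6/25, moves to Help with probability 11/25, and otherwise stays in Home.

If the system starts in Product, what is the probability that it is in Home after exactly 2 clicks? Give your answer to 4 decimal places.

0.3072

Sum over the intermediate state after 1 click:
P = P(Product→Help)·P(Help→Home) + P(Product→Product)·P(Product→Home) + P(Product→Home)·P(Home→Home)
  = 0.4×0.36 + 0.36×0.24 + 0.24×0.32
  = 0.1440 + 0.0864 + 0.0768 = 0.3072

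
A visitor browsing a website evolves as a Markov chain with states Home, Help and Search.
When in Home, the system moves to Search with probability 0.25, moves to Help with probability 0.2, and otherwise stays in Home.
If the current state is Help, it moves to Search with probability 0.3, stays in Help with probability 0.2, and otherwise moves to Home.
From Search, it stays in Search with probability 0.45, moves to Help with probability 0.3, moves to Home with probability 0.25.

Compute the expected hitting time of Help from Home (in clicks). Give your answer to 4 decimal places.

Let t(s) be the expected number of clicks to first reach Help from state s, with t(Help) = 0. Conditioning on the first click:
t(Home) = 1 + 0.55·t(Home) + 0.25·t(Search)
t(Search) = 1 + 0.25·t(Home) + 0.45·t(Search)
Solving: t(Home) = 4.3243, t(Search) = 3.7838.
Expected clicks from Home to Help: 4.3243.

4.3243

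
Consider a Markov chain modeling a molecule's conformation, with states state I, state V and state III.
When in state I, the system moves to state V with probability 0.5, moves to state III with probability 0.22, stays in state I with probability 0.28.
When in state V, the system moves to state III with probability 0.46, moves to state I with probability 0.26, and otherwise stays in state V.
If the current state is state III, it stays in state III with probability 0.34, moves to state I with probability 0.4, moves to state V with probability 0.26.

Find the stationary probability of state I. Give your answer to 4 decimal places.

0.3144

Let the stationary distribution be π with π = πP and π_1 + π_2 + π_3 = 1.
π_1 = 0.28·π_1 + 0.26·π_2 + 0.4·π_3
π_2 = 0.5·π_1 + 0.28·π_2 + 0.26·π_3
Solving with the normalization constraint gives π = (0.3144, 0.3423, 0.3434).
So the stationary probability of state I is 0.3144.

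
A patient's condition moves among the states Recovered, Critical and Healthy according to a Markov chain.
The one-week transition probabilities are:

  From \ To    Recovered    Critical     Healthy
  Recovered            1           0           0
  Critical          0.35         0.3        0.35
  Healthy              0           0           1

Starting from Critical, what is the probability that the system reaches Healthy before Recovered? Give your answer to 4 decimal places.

Let h(s) be the probability of absorption at Healthy starting from transient state s. Then h(Healthy) = 1 and h(Recovered) = 0. By first-step analysis:
h(Critical) = 0.35·0 + 0.3·h(Critical) + 0.35·1
Solving: h(Critical) = 0.5000.
Starting from Critical, the probability is 0.5000.

0.5000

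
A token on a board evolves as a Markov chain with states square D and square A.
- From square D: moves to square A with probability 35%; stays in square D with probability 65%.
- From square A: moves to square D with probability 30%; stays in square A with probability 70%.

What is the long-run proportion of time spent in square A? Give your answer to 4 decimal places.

0.5385

Let the stationary distribution be π with π = πP and π_1 + π_2 = 1.
π_1 = 0.65·π_1 + 0.3·π_2
Solving with the normalization constraint gives π = (0.4615, 0.5385).
So the stationary probability of square A is 0.5385.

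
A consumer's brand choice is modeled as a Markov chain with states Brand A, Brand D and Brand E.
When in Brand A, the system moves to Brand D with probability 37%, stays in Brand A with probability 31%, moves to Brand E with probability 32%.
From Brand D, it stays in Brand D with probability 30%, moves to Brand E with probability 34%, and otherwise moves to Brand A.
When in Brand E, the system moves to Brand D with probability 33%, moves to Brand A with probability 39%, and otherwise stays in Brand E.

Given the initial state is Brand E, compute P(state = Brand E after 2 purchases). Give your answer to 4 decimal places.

0.3154

Sum over the intermediate state after 1 purchase:
P = P(Brand E→Brand A)·P(Brand A→Brand E) + P(Brand E→Brand D)·P(Brand D→Brand E) + P(Brand E→Brand E)·P(Brand E→Brand E)
  = 0.39×0.32 + 0.33×0.34 + 0.28×0.28
  = 0.1248 + 0.1122 + 0.0784 = 0.3154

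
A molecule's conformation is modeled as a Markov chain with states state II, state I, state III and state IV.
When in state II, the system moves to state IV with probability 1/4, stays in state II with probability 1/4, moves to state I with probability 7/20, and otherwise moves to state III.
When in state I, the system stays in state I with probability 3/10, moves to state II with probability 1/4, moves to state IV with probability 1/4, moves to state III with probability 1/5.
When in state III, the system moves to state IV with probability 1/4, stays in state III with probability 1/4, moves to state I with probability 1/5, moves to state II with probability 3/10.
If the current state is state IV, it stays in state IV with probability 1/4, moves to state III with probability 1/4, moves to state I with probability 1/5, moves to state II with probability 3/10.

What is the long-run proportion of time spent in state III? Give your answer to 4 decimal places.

Let the stationary distribution be π with π = πP and π_1 + π_2 + π_3 + π_4 = 1.
π_1 = 0.25·π_1 + 0.25·π_2 + 0.3·π_3 + 0.3·π_4
π_2 = 0.35·π_1 + 0.3·π_2 + 0.2·π_3 + 0.2·π_4
π_3 = 0.15·π_1 + 0.2·π_2 + 0.25·π_3 + 0.25·π_4
Solving with the normalization constraint gives π = (0.2730, 0.2677, 0.2093, 0.2500).
So the stationary probability of state III is 0.2093.

0.2093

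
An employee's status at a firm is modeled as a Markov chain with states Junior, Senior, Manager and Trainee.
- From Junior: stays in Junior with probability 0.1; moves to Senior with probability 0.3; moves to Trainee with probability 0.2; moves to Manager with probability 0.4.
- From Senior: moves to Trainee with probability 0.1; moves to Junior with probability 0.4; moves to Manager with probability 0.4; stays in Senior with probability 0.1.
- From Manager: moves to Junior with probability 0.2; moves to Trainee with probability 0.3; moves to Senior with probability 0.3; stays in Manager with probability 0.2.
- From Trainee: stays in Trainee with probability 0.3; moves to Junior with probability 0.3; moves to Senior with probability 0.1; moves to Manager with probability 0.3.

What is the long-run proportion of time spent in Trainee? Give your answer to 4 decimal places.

0.2336

Let the stationary distribution be π with π = πP and π_1 + π_2 + π_3 + π_4 = 1.
π_1 = 0.1·π_1 + 0.4·π_2 + 0.2·π_3 + 0.3·π_4
π_2 = 0.3·π_1 + 0.1·π_2 + 0.3·π_3 + 0.1·π_4
π_3 = 0.4·π_1 + 0.4·π_2 + 0.2·π_3 + 0.3·π_4
Solving with the normalization constraint gives π = (0.2414, 0.2111, 0.3139, 0.2336).
So the stationary probability of Trainee is 0.2336.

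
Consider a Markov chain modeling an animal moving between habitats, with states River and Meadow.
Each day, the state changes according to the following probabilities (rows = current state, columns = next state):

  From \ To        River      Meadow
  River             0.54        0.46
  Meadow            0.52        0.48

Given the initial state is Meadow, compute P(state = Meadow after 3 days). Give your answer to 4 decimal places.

Propagate the distribution vector 3 days from Meadow.
After 0 days: (0.0000, 1.0000)
After 1 day: (0.5200, 0.4800)
After 2 days: (0.5304, 0.4696)
After 3 days: (0.5306, 0.4694)
P(in Meadow after 3 days) = 0.4694

0.4694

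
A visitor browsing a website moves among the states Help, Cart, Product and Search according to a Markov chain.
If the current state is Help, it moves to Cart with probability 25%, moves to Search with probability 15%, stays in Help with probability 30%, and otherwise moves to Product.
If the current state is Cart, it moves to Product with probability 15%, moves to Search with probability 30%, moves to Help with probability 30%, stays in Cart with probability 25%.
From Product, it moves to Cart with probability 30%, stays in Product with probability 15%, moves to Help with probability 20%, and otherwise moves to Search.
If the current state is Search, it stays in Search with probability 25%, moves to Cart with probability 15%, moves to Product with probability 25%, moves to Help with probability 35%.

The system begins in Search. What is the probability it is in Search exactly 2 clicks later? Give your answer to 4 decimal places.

Propagate the distribution vector 2 clicks from Search.
After 0 clicks: (0.0000, 0.0000, 0.0000, 1.0000)
After 1 click: (0.3500, 0.1500, 0.2500, 0.2500)
After 2 clicks: (0.2875, 0.2375, 0.2275, 0.2475)
P(in Search after 2 clicks) = 0.2475

0.2475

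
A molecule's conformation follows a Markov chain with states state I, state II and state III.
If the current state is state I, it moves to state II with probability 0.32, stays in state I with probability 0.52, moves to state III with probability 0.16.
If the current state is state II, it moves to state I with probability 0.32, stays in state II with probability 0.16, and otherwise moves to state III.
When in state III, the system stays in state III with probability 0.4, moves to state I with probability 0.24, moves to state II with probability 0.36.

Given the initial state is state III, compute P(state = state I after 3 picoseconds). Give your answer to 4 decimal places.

Propagate the distribution vector 3 picoseconds from state III.
After 0 picoseconds: (0.0000, 0.0000, 1.0000)
After 1 picosecond: (0.2400, 0.3600, 0.4000)
After 2 picoseconds: (0.3360, 0.2784, 0.3856)
After 3 picoseconds: (0.3564, 0.2909, 0.3528)
P(in state I after 3 picoseconds) = 0.3564

0.3564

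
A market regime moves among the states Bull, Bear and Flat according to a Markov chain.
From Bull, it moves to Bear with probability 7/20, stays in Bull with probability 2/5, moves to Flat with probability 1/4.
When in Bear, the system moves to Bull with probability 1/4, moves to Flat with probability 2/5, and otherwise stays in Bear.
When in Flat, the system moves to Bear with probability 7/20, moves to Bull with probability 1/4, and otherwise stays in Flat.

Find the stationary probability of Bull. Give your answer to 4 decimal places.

0.2941

Let the stationary distribution be π with π = πP and π_1 + π_2 + π_3 = 1.
π_1 = 0.4·π_1 + 0.25·π_2 + 0.25·π_3
π_2 = 0.35·π_1 + 0.35·π_2 + 0.35·π_3
Solving with the normalization constraint gives π = (0.2941, 0.3500, 0.3559).
So the stationary probability of Bull is 0.2941.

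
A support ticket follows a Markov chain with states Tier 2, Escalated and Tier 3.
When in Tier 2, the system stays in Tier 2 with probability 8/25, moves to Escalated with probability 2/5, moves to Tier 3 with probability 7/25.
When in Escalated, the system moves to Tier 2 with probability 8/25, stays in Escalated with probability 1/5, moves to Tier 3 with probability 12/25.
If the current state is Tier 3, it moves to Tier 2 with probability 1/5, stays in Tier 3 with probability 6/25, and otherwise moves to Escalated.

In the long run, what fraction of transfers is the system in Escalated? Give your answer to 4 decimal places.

Let the stationary distribution be π with π = πP and π_1 + π_2 + π_3 = 1.
π_1 = 0.32·π_1 + 0.32·π_2 + 0.2·π_3
π_2 = 0.4·π_1 + 0.2·π_2 + 0.56·π_3
Solving with the normalization constraint gives π = (0.2789, 0.3789, 0.3421).
So the stationary probability of Escalated is 0.3789.

0.3789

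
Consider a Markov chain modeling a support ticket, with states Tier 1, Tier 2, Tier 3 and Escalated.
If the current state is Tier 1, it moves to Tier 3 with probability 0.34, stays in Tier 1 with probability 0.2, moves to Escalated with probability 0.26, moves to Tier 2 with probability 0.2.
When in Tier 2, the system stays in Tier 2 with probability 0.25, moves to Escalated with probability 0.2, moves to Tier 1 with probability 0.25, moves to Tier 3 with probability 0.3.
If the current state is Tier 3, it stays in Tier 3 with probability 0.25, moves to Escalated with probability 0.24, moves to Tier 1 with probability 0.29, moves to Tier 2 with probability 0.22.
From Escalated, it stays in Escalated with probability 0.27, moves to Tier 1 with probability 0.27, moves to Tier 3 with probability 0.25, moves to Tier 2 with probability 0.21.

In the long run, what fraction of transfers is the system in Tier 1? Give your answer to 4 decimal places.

0.2535

Let the stationary distribution be π with π = πP and π_1 + π_2 + π_3 + π_4 = 1.
π_1 = 0.2·π_1 + 0.25·π_2 + 0.29·π_3 + 0.27·π_4
π_2 = 0.2·π_1 + 0.25·π_2 + 0.22·π_3 + 0.21·π_4
π_3 = 0.34·π_1 + 0.3·π_2 + 0.25·π_3 + 0.25·π_4
Solving with the normalization constraint gives π = (0.2535, 0.2191, 0.2838, 0.2436).
So the stationary probability of Tier 1 is 0.2535.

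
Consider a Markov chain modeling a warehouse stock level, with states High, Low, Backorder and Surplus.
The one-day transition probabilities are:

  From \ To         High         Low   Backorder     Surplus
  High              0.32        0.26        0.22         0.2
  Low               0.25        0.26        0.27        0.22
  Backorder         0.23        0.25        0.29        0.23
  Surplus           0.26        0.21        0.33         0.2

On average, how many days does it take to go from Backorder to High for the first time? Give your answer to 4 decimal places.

4.1408

Let t(s) be the expected number of days to first reach High from state s, with t(High) = 0. Conditioning on the first day:
t(Low) = 1 + 0.26·t(Low) + 0.27·t(Backorder) + 0.22·t(Surplus)
t(Backorder) = 1 + 0.25·t(Low) + 0.29·t(Backorder) + 0.23·t(Surplus)
t(Surplus) = 1 + 0.21·t(Low) + 0.33·t(Backorder) + 0.2·t(Surplus)
Solving: t(Low) = 4.0583, t(Backorder) = 4.1408, t(Surplus) = 4.0234.
Expected days from Backorder to High: 4.1408.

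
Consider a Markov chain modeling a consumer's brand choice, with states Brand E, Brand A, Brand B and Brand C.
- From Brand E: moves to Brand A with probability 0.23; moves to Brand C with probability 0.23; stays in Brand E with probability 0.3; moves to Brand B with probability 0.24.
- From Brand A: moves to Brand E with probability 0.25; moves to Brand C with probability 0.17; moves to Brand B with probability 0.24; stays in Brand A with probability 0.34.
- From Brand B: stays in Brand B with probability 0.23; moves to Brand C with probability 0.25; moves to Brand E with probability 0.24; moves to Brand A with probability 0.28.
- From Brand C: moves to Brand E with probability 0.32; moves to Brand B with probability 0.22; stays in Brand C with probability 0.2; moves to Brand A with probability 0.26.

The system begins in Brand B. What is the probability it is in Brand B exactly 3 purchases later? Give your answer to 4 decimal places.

Propagate the distribution vector 3 purchases from Brand B.
After 0 purchases: (0.0000, 0.0000, 1.0000, 0.0000)
After 1 purchase: (0.2400, 0.2800, 0.2300, 0.2500)
After 2 purchases: (0.2772, 0.2798, 0.2327, 0.2103)
After 3 purchases: (0.2763, 0.2787, 0.2335, 0.2116)
P(in Brand B after 3 purchases) = 0.2335

0.2335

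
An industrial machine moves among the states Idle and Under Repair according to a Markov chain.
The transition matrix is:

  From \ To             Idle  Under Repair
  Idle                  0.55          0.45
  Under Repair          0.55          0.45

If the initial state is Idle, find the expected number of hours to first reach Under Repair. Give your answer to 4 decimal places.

2.2222

Let t(s) be the expected number of hours to first reach Under Repair from state s, with t(Under Repair) = 0. Conditioning on the first hour:
t(Idle) = 1 + 0.55·t(Idle)
Solving: t(Idle) = 2.2222.
Expected hours from Idle to Under Repair: 2.2222.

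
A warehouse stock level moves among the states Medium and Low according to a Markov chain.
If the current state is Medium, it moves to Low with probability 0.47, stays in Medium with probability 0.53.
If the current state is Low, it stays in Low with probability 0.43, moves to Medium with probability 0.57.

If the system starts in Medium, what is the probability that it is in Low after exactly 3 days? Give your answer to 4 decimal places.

0.4520

Propagate the distribution vector 3 days from Medium.
After 0 days: (1.0000, 0.0000)
After 1 day: (0.5300, 0.4700)
After 2 days: (0.5488, 0.4512)
After 3 days: (0.5480, 0.4520)
P(in Low after 3 days) = 0.4520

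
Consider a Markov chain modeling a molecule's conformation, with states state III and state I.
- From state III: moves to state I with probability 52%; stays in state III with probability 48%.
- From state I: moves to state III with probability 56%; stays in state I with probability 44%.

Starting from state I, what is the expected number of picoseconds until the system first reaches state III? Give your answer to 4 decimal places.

Let t(s) be the expected number of picoseconds to first reach state III from state s, with t(state III) = 0. Conditioning on the first picosecond:
t(state I) = 1 + 0.44·t(state I)
Solving: t(state I) = 1.7857.
Expected picoseconds from state I to state III: 1.7857.

1.7857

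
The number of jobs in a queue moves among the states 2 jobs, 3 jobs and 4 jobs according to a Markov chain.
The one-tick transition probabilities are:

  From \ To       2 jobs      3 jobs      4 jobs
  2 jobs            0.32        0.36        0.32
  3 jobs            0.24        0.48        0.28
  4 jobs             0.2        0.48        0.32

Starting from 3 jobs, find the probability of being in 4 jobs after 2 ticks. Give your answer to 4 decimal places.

Sum over the intermediate state after 1 tick:
P = P(3 jobs→2 jobs)·P(2 jobs→4 jobs) + P(3 jobs→3 jobs)·P(3 jobs→4 jobs) + P(3 jobs→4 jobs)·P(4 jobs→4 jobs)
  = 0.24×0.32 + 0.48×0.28 + 0.28×0.32
  = 0.0768 + 0.1344 + 0.0896 = 0.3008

0.3008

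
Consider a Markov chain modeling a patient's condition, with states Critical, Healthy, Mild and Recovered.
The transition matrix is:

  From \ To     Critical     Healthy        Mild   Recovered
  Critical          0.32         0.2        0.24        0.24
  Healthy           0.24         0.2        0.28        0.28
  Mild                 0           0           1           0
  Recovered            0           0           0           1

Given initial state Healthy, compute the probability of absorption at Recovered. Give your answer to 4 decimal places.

0.5000

Let h(s) be the probability of absorption at Recovered starting from transient state s. Then h(Recovered) = 1 and h(Mild) = 0. By first-step analysis:
h(Critical) = 0.32·h(Critical) + 0.2·h(Healthy) + 0.24·0 + 0.24·1
h(Healthy) = 0.24·h(Critical) + 0.2·h(Healthy) + 0.28·0 + 0.28·1
Solving: h(Critical) = 0.5000, h(Healthy) = 0.5000.
Starting from Healthy, the probability is 0.5000.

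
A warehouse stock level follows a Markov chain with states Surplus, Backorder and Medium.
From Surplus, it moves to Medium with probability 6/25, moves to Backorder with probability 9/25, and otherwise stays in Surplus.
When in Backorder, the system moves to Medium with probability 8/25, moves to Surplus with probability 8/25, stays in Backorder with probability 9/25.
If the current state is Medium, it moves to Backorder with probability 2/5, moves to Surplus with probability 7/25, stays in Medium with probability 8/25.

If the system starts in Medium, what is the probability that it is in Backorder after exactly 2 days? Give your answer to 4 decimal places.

0.3728

Sum over the intermediate state after 1 day:
P = P(Medium→Surplus)·P(Surplus→Backorder) + P(Medium→Backorder)·P(Backorder→Backorder) + P(Medium→Medium)·P(Medium→Backorder)
  = 0.28×0.36 + 0.4×0.36 + 0.32×0.4
  = 0.1008 + 0.1440 + 0.1280 = 0.3728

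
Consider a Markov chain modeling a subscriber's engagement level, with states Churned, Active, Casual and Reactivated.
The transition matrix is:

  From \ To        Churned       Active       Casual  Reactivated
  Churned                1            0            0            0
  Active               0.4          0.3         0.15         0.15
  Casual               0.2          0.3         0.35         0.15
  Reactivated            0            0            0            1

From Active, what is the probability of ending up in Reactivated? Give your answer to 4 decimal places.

Let h(s) be the probability of absorption at Reactivated starting from transient state s. Then h(Reactivated) = 1 and h(Churned) = 0. By first-step analysis:
h(Active) = 0.4·0 + 0.3·h(Active) + 0.15·h(Casual) + 0.15·1
h(Casual) = 0.2·0 + 0.3·h(Active) + 0.35·h(Casual) + 0.15·1
Solving: h(Active) = 0.2927, h(Casual) = 0.3659.
Starting from Active, the probability is 0.2927.

0.2927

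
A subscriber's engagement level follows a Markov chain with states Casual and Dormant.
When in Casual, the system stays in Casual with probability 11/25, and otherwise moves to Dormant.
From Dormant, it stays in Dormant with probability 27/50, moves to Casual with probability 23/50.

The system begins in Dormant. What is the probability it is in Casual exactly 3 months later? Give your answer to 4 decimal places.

0.4510

Propagate the distribution vector 3 months from Dormant.
After 0 months: (0.0000, 1.0000)
After 1 month: (0.4600, 0.5400)
After 2 months: (0.4508, 0.5492)
After 3 months: (0.4510, 0.5490)
P(in Casual after 3 months) = 0.4510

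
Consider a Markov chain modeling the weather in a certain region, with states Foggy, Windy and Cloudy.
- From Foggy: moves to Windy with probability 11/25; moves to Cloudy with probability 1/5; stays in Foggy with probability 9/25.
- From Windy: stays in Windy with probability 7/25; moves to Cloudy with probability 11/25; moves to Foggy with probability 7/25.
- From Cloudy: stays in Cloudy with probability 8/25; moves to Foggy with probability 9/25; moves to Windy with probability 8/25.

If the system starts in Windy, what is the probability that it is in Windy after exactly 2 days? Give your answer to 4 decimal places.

0.3424

Sum over the intermediate state after 1 day:
P = P(Windy→Foggy)·P(Foggy→Windy) + P(Windy→Windy)·P(Windy→Windy) + P(Windy→Cloudy)·P(Cloudy→Windy)
  = 0.28×0.44 + 0.28×0.28 + 0.44×0.32
  = 0.1232 + 0.0784 + 0.1408 = 0.3424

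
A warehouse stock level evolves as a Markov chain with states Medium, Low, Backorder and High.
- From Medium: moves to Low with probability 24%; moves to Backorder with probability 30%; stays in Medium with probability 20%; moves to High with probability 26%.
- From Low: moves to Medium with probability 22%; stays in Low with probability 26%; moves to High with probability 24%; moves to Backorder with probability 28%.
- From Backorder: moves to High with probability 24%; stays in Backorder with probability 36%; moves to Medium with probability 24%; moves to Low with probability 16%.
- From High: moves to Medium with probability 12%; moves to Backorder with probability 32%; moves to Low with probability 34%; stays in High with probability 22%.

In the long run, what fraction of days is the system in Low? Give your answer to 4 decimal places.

0.2433

Let the stationary distribution be π with π = πP and π_1 + π_2 + π_3 + π_4 = 1.
π_1 = 0.2·π_1 + 0.22·π_2 + 0.24·π_3 + 0.12·π_4
π_2 = 0.24·π_1 + 0.26·π_2 + 0.16·π_3 + 0.34·π_4
π_3 = 0.3·π_1 + 0.28·π_2 + 0.36·π_3 + 0.32·π_4
Solving with the normalization constraint gives π = (0.1985, 0.2433, 0.3191, 0.2392).
So the stationary probability of Low is 0.2433.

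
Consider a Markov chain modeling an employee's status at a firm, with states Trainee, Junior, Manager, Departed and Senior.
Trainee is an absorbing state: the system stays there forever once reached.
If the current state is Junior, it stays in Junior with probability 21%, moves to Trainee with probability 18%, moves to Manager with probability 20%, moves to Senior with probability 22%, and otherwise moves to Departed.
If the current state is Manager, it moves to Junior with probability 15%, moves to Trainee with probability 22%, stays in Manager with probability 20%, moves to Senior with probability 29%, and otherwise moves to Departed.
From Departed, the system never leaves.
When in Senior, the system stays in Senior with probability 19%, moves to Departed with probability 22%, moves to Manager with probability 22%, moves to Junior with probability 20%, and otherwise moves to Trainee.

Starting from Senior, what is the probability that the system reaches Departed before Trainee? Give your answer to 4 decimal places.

Let h(s) be the probability of absorption at Departed starting from transient state s. Then h(Departed) = 1 and h(Trainee) = 0. By first-step analysis:
h(Junior) = 0.18·0 + 0.21·h(Junior) + 0.2·h(Manager) + 0.19·1 + 0.22·h(Senior)
h(Manager) = 0.22·0 + 0.15·h(Junior) + 0.2·h(Manager) + 0.14·1 + 0.29·h(Senior)
h(Senior) = 0.17·0 + 0.2·h(Junior) + 0.22·h(Manager) + 0.22·1 + 0.19·h(Senior)
Solving: h(Junior) = 0.5009, h(Manager) = 0.4572, h(Senior) = 0.5195.
Starting from Senior, the probability is 0.5195.

0.5195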